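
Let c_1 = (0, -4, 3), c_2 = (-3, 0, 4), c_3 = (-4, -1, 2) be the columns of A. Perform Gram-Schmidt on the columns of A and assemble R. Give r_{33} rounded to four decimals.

c_1 = (0, -4, 3); ‖c_1‖ = 5.0000, so e_1 = (0.0000, -0.8000, 0.6000).
e_1·c_2 = 0.0000·(-3) + (-0.8000)·0 + 0.6000·4 = 2.4000.
u_2 = c_2 − 2.4000·e_1 = (-3.0000, 1.9200, 2.5600).
‖u_2‖ = 4.3863, so e_2 = (-0.6839, 0.4377, 0.5836).
e_1·c_3 = 0.0000·(-4) + (-0.8000)·(-1) + 0.6000·2 = 2.0000; e_2·c_3 = (-0.6839)·(-4) + 0.4377·(-1) + 0.5836·2 = 3.4653.
u_3 = c_3 − 2.0000·e_1 − 3.4653·e_2 = (-1.6299, -0.9168, -1.2225).
r_{33} = ‖u_3‖ = 2.2342.

r_{33} = 2.2342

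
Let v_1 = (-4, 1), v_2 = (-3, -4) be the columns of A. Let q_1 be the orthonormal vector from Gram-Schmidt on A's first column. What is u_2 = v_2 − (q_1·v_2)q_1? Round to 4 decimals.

u_2 = (-1.1176, -4.4706)

q_1 = v_1/‖v_1‖ = (-4, 1)/4.1231 = (-0.9701, 0.2425).
r_{12} = q_1·v_2 = 1.9403.
u_2 = v_2 − 1.9403·q_1 = (-1.1176, -4.4706).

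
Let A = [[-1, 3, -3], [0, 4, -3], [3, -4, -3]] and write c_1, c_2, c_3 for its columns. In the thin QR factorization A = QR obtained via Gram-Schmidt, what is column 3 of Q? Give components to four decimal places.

c_1 = (-1, 0, 3); ‖c_1‖ = 3.1623, so e_1 = (-0.3162, 0.0000, 0.9487).
e_1·c_2 = (-0.3162)·3 + 0.0000·4 + 0.9487·(-4) = -4.7434.
u_2 = c_2 + 4.7434·e_1 = (1.5000, 4.0000, 0.5000).
‖u_2‖ = 4.3012, so e_2 = (0.3487, 0.9300, 0.1162).
e_1·c_3 = (-0.3162)·(-3) + 0.0000·(-3) + 0.9487·(-3) = -1.8974; e_2·c_3 = 0.3487·(-3) + 0.9300·(-3) + 0.1162·(-3) = -4.1849.
u_3 = c_3 + 1.8974·e_1 + 4.1849·e_2 = (-2.1405, 0.8919, -0.7135).
‖u_3‖ = 2.4262, so e_3 = (-0.8823, 0.3676, -0.2941).

e_3 = (-0.8823, 0.3676, -0.2941)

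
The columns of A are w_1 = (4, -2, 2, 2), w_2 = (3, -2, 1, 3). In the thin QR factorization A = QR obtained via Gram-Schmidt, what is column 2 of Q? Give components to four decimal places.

q_2 = (-0.2750, -0.1833, -0.4583, 0.8250)

w_1 = (4, -2, 2, 2); ‖w_1‖ = 5.2915, so q_1 = (0.7559, -0.3780, 0.3780, 0.3780).
q_1·w_2 = 0.7559·3 + (-0.3780)·(-2) + 0.3780·1 + 0.3780·3 = 4.5356.
u_2 = w_2 − 4.5356·q_1 = (-0.4286, -0.2857, -0.7143, 1.2857).
‖u_2‖ = 1.5584, so q_2 = (-0.2750, -0.1833, -0.4583, 0.8250).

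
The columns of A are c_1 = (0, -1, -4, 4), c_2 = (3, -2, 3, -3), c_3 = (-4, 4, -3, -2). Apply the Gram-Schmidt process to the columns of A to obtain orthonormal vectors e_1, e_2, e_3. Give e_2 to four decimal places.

e_2 = (0.7423, -0.6598, 0.0825, -0.0825)

c_1 = (0, -1, -4, 4); ‖c_1‖ = 5.7446, so e_1 = (0.0000, -0.1741, -0.6963, 0.6963).
e_1·c_2 = 0.0000·3 + (-0.1741)·(-2) + (-0.6963)·3 + 0.6963·(-3) = -3.8297.
u_2 = c_2 + 3.8297·e_1 = (3.0000, -2.6667, 0.3333, -0.3333).
‖u_2‖ = 4.0415, so e_2 = (0.7423, -0.6598, 0.0825, -0.0825).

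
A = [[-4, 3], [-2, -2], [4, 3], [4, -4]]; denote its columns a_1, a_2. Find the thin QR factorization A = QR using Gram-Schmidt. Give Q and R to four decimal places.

Q = [[-0.5547, 0.3499], [-0.2774, -0.4147], [0.5547, 0.6609], [0.5547, -0.5184]], R = [[7.2111, -1.6641], [0.0000, 5.9356]]

q_1 = a_1/‖a_1‖ = (-4, -2, 4, 4)/7.2111 = (-0.5547, -0.2774, 0.5547, 0.5547).
r_{12} = q_1·a_2 = -1.6641.
u_2 = a_2 + 1.6641·q_1 = (2.0769, -2.4615, 3.9231, -3.0769).
‖u_2‖ = 5.9356, so q_2 = (0.3499, -0.4147, 0.6609, -0.5184).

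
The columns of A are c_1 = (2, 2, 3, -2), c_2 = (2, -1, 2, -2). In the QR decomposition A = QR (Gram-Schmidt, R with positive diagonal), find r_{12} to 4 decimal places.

c_1 = (2, 2, 3, -2); ‖c_1‖ = 4.5826, so q_1 = (0.4364, 0.4364, 0.6547, -0.4364).
r_{12} = q_1·c_2 = 2.6186.

r_{12} = 2.6186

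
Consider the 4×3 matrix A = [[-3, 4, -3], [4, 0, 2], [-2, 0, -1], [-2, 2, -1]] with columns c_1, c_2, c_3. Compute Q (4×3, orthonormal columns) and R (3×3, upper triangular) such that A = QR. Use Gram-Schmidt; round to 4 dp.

c_1 = (-3, 4, -2, -2); ‖c_1‖ = 5.7446, so e_1 = (-0.5222, 0.6963, -0.3482, -0.3482).
e_1·c_2 = (-0.5222)·4 + 0.6963·0 + (-0.3482)·0 + (-0.3482)·2 = -2.7852.
u_2 = c_2 + 2.7852·e_1 = (2.5455, 1.9394, -0.9697, 1.0303).
‖u_2‖ = 3.4989, so e_2 = (0.7275, 0.5543, -0.2771, 0.2945).
e_1·c_3 = (-0.5222)·(-3) + 0.6963·2 + (-0.3482)·(-1) + (-0.3482)·(-1) = 3.6556; e_2·c_3 = 0.7275·(-3) + 0.5543·2 + (-0.2771)·(-1) + 0.2945·(-1) = -1.0912.
u_3 = c_3 − 3.6556·e_1 + 1.0912·e_2 = (-0.2970, 0.0594, -0.0297, 0.5941).
‖u_3‖ = 0.6675, so e_3 = (-0.4450, 0.0890, -0.0445, 0.8900).

Q = [[-0.5222, 0.7275, -0.4450], [0.6963, 0.5543, 0.0890], [-0.3482, -0.2771, -0.0445], [-0.3482, 0.2945, 0.8900]], R = [[5.7446, -2.7852, 3.6556], [0.0000, 3.4989, -1.0912], [0.0000, 0.0000, 0.6675]]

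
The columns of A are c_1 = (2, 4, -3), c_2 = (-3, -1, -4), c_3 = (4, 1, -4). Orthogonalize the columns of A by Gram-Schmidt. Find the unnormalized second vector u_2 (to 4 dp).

c_1 = (2, 4, -3); ‖c_1‖ = 5.3852, so q_1 = (0.3714, 0.7428, -0.5571).
q_1·c_2 = 0.3714·(-3) + 0.7428·(-1) + (-0.5571)·(-4) = 0.3714.
u_2 = c_2 − 0.3714·q_1 = (-3.1379, -1.2759, -3.7931).

u_2 = (-3.1379, -1.2759, -3.7931)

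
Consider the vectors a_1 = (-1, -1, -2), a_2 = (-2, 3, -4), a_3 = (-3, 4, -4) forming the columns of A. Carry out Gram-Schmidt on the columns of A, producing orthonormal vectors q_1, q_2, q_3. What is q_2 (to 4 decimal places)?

a_1 = (-1, -1, -2); ‖a_1‖ = 2.4495, so q_1 = (-0.4082, -0.4082, -0.8165).
q_1·a_2 = (-0.4082)·(-2) + (-0.4082)·3 + (-0.8165)·(-4) = 2.8577.
u_2 = a_2 − 2.8577·q_1 = (-0.8333, 4.1667, -1.6667).
‖u_2‖ = 4.5644, so q_2 = (-0.1826, 0.9129, -0.3651).

q_2 = (-0.1826, 0.9129, -0.3651)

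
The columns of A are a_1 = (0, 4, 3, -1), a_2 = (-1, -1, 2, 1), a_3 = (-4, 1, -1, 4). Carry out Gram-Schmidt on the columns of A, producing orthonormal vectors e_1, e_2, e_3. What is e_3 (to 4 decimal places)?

a_1 = (0, 4, 3, -1); ‖a_1‖ = 5.0990, so e_1 = (0.0000, 0.7845, 0.5883, -0.1961).
e_1·a_2 = 0.0000·(-1) + 0.7845·(-1) + 0.5883·2 + (-0.1961)·1 = 0.1961.
u_2 = a_2 − 0.1961·e_1 = (-1.0000, -1.1538, 1.8846, 1.0385).
‖u_2‖ = 2.6385, so e_2 = (-0.3790, -0.4373, 0.7143, 0.3936).
e_1·a_3 = 0.0000·(-4) + 0.7845·1 + 0.5883·(-1) + (-0.1961)·4 = -0.5883; e_2·a_3 = (-0.3790)·(-4) + (-0.4373)·1 + 0.7143·(-1) + 0.3936·4 = 1.9388.
u_3 = a_3 + 0.5883·e_1 − 1.9388·e_2 = (-3.2652, 2.3094, -2.0387, 3.1215).
‖u_3‖ = 5.4676, so e_3 = (-0.5972, 0.4224, -0.3729, 0.5709).

e_3 = (-0.5972, 0.4224, -0.3729, 0.5709)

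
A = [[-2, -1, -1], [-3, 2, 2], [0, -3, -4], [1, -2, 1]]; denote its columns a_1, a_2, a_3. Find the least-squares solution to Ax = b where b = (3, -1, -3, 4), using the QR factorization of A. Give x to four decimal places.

e_1 = a_1/‖a_1‖ = (-2, -3, 0, 1)/3.7417 = (-0.5345, -0.8018, 0.0000, 0.2673).
r_{12} = e_1·a_2 = -1.6036.
u_2 = a_2 + 1.6036·e_1 = (-1.8571, 0.7143, -3.0000, -1.5714).
‖u_2‖ = 3.9279, so e_2 = (-0.4728, 0.1818, -0.7638, -0.4001).
r_{13} = e_1·a_3 = -0.8018; r_{23} = e_2·a_3 = 3.4915.
u_3 = a_3 + 0.8018·e_1 − 3.4915·e_2 = (0.2222, 0.7222, -1.3333, 2.6111).
‖u_3‖ = 3.0277, so e_3 = (0.0734, 0.2385, -0.4404, 0.8624).
Qᵀb = (0.2673, -0.9092, 4.7525).
Back-substitute: x_3 = 4.7525/3.0277 = 1.5697.
x_2 = (-0.9092 − 3.4915·1.5697)/3.9279 = -1.6268.
x_1 = (0.2673 + 1.6036·(-1.6268) + 0.8018·1.5697)/3.7417 = -0.2894.

x = (-0.2894, -1.6268, 1.5697)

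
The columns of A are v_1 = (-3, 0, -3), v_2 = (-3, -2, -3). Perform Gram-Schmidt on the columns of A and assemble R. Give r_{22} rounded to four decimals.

v_1 = (-3, 0, -3); ‖v_1‖ = 4.2426, so e_1 = (-0.7071, 0.0000, -0.7071).
e_1·v_2 = (-0.7071)·(-3) + 0.0000·(-2) + (-0.7071)·(-3) = 4.2426.
u_2 = v_2 − 4.2426·e_1 = (0.0000, -2.0000, 0.0000).
r_{22} = ‖u_2‖ = 2.0000.

r_{22} = 2.0000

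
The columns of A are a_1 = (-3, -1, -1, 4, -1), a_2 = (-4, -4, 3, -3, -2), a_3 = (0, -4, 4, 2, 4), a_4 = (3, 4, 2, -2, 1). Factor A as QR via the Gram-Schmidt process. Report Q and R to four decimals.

Q = [[-0.5669, -0.5021, 0.1961, -0.2034], [-0.1890, -0.5313, -0.4147, 0.6618], [-0.1890, 0.4241, 0.4846, 0.6949], [0.7559, -0.4680, 0.3313, 0.1585], [-0.1890, -0.2584, 0.6671, -0.1123]], R = [[5.2915, 0.5669, 0.7559, -4.5356], [0.0000, 7.3266, 1.8524, -2.1058], [0.0000, 0.0000, 6.9280, -0.0968], [0.0000, 0.0000, 0.0000, 2.9974]]

e_1 = a_1/‖a_1‖ = (-3, -1, -1, 4, -1)/5.2915 = (-0.5669, -0.1890, -0.1890, 0.7559, -0.1890).
r_{12} = e_1·a_2 = 0.5669.
u_2 = a_2 − 0.5669·e_1 = (-3.6786, -3.8929, 3.1071, -3.4286, -1.8929).
‖u_2‖ = 7.3266, so e_2 = (-0.5021, -0.5313, 0.4241, -0.4680, -0.2584).
r_{13} = e_1·a_3 = 0.7559; r_{23} = e_2·a_3 = 1.8524.
u_3 = a_3 − 0.7559·e_1 − 1.8524·e_2 = (1.3586, -2.8729, 3.3573, 2.2954, 4.6214).
‖u_3‖ = 6.9280, so e_3 = (0.1961, -0.4147, 0.4846, 0.3313, 0.6671).
r_{14} = e_1·a_4 = -4.5356; r_{24} = e_2·a_4 = -2.1058; r_{34} = e_3·a_4 = -0.0968.
u_4 = a_4 + 4.5356·e_1 + 2.1058·e_2 + 0.0968·e_3 = (-0.6098, 1.9838, 2.0828, 0.4752, -0.3366).
‖u_4‖ = 2.9974, so e_4 = (-0.2034, 0.6618, 0.6949, 0.1585, -0.1123).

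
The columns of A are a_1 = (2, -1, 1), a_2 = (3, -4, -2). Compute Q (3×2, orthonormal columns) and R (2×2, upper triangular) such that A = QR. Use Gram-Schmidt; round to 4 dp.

Q = [[0.8165, 0.0778], [-0.4082, -0.6228], [0.4082, -0.7785]], R = [[2.4495, 3.2660], [0.0000, 4.2817]]

a_1 = (2, -1, 1); ‖a_1‖ = 2.4495, so q_1 = (0.8165, -0.4082, 0.4082).
q_1·a_2 = 0.8165·3 + (-0.4082)·(-4) + 0.4082·(-2) = 3.2660.
u_2 = a_2 − 3.2660·q_1 = (0.3333, -2.6667, -3.3333).
‖u_2‖ = 4.2817, so q_2 = (0.0778, -0.6228, -0.7785).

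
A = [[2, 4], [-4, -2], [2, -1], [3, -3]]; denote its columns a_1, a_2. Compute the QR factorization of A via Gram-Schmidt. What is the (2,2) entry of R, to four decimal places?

a_1 = (2, -4, 2, 3); ‖a_1‖ = 5.7446, so e_1 = (0.3482, -0.6963, 0.3482, 0.5222).
e_1·a_2 = 0.3482·4 + (-0.6963)·(-2) + 0.3482·(-1) + 0.5222·(-3) = 0.8704.
u_2 = a_2 − 0.8704·e_1 = (3.6970, -1.3939, -1.3030, -3.4545).
r_{22} = ‖u_2‖ = 5.4076.

r_{22} = 5.4076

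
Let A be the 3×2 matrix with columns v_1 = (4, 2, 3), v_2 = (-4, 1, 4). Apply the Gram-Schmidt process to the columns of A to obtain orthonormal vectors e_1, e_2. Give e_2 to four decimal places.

v_1 = (4, 2, 3); ‖v_1‖ = 5.3852, so e_1 = (0.7428, 0.3714, 0.5571).
e_1·v_2 = 0.7428·(-4) + 0.3714·1 + 0.5571·4 = -0.3714.
u_2 = v_2 + 0.3714·e_1 = (-3.7241, 1.1379, 4.2069).
‖u_2‖ = 5.7325, so e_2 = (-0.6496, 0.1985, 0.7339).

e_2 = (-0.6496, 0.1985, 0.7339)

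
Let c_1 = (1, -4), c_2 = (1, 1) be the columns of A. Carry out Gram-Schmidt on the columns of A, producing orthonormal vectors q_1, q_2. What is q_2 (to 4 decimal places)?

c_1 = (1, -4); ‖c_1‖ = 4.1231, so q_1 = (0.2425, -0.9701).
q_1·c_2 = 0.2425·1 + (-0.9701)·1 = -0.7276.
u_2 = c_2 + 0.7276·q_1 = (1.1765, 0.2941).
‖u_2‖ = 1.2127, so q_2 = (0.9701, 0.2425).

q_2 = (0.9701, 0.2425)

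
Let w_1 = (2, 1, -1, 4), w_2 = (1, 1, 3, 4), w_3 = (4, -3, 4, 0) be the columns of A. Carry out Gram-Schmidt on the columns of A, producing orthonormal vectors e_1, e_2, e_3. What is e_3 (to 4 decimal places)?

e_3 = (0.7654, -0.5847, 0.1914, -0.1887)

w_1 = (2, 1, -1, 4); ‖w_1‖ = 4.6904, so e_1 = (0.4264, 0.2132, -0.2132, 0.8528).
e_1·w_2 = 0.4264·1 + 0.2132·1 + (-0.2132)·3 + 0.8528·4 = 3.4112.
u_2 = w_2 − 3.4112·e_1 = (-0.4545, 0.2727, 3.7273, 1.0909).
‖u_2‖ = 3.9196, so e_2 = (-0.1160, 0.0696, 0.9509, 0.2783).
e_1·w_3 = 0.4264·4 + 0.2132·(-3) + (-0.2132)·4 + 0.8528·0 = 0.2132; e_2·w_3 = (-0.1160)·4 + 0.0696·(-3) + 0.9509·4 + 0.2783·0 = 3.1311.
u_3 = w_3 − 0.2132·e_1 − 3.1311·e_2 = (4.2722, -3.2633, 1.0680, -1.0533).
‖u_3‖ = 5.5813, so e_3 = (0.7654, -0.5847, 0.1914, -0.1887).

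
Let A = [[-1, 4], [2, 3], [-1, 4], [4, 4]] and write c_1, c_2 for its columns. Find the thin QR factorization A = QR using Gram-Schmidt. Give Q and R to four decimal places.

c_1 = (-1, 2, -1, 4); ‖c_1‖ = 4.6904, so q_1 = (-0.2132, 0.4264, -0.2132, 0.8528).
q_1·c_2 = (-0.2132)·4 + 0.4264·3 + (-0.2132)·4 + 0.8528·4 = 2.9848.
u_2 = c_2 − 2.9848·q_1 = (4.6364, 1.7273, 4.6364, 1.4545).
‖u_2‖ = 6.9348, so q_2 = (0.6686, 0.2491, 0.6686, 0.2097).

Q = [[-0.2132, 0.6686], [0.4264, 0.2491], [-0.2132, 0.6686], [0.8528, 0.2097]], R = [[4.6904, 2.9848], [0.0000, 6.9348]]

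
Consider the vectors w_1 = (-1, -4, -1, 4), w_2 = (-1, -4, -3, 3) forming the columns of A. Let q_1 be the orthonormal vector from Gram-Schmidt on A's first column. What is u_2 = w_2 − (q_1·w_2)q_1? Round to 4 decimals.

w_1 = (-1, -4, -1, 4); ‖w_1‖ = 5.8310, so q_1 = (-0.1715, -0.6860, -0.1715, 0.6860).
q_1·w_2 = (-0.1715)·(-1) + (-0.6860)·(-4) + (-0.1715)·(-3) + 0.6860·3 = 5.4880.
u_2 = w_2 − 5.4880·q_1 = (-0.0588, -0.2353, -2.0588, -0.7647).

u_2 = (-0.0588, -0.2353, -2.0588, -0.7647)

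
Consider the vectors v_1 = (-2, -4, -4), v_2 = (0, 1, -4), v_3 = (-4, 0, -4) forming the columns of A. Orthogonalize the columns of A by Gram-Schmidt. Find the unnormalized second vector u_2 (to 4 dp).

u_2 = (0.6667, 2.3333, -2.6667)

v_1 = (-2, -4, -4); ‖v_1‖ = 6.0000, so q_1 = (-0.3333, -0.6667, -0.6667).
q_1·v_2 = (-0.3333)·0 + (-0.6667)·1 + (-0.6667)·(-4) = 2.0000.
u_2 = v_2 − 2.0000·q_1 = (0.6667, 2.3333, -2.6667).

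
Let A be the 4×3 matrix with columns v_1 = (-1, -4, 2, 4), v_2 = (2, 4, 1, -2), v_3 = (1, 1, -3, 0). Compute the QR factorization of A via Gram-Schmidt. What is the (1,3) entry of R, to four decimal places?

v_1 = (-1, -4, 2, 4); ‖v_1‖ = 6.0828, so e_1 = (-0.1644, -0.6576, 0.3288, 0.6576).
r_{13} = e_1·v_3 = -1.8084.

r_{13} = -1.8084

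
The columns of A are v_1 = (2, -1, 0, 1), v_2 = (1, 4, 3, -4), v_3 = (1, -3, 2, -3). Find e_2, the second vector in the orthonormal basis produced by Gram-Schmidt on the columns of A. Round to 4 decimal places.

v_1 = (2, -1, 0, 1); ‖v_1‖ = 2.4495, so e_1 = (0.8165, -0.4082, 0.0000, 0.4082).
e_1·v_2 = 0.8165·1 + (-0.4082)·4 + 0.0000·3 + 0.4082·(-4) = -2.4495.
u_2 = v_2 + 2.4495·e_1 = (3.0000, 3.0000, 3.0000, -3.0000).
‖u_2‖ = 6.0000, so e_2 = (0.5000, 0.5000, 0.5000, -0.5000).

e_2 = (0.5000, 0.5000, 0.5000, -0.5000)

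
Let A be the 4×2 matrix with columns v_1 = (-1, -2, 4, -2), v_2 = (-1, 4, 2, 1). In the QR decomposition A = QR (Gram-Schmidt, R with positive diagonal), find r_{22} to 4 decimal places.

v_1 = (-1, -2, 4, -2); ‖v_1‖ = 5.0000, so q_1 = (-0.2000, -0.4000, 0.8000, -0.4000).
q_1·v_2 = (-0.2000)·(-1) + (-0.4000)·4 + 0.8000·2 + (-0.4000)·1 = -0.2000.
u_2 = v_2 + 0.2000·q_1 = (-1.0400, 3.9200, 2.1600, 0.9200).
r_{22} = ‖u_2‖ = 4.6861.

r_{22} = 4.6861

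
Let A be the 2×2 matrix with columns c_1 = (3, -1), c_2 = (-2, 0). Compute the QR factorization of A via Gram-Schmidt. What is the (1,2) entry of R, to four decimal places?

c_1 = (3, -1); ‖c_1‖ = 3.1623, so q_1 = (0.9487, -0.3162).
r_{12} = q_1·c_2 = -1.8974.

r_{12} = -1.8974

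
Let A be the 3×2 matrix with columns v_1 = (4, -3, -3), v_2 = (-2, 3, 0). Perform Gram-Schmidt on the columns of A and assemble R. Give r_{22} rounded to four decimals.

r_{22} = 2.1213

v_1 = (4, -3, -3); ‖v_1‖ = 5.8310, so e_1 = (0.6860, -0.5145, -0.5145).
e_1·v_2 = 0.6860·(-2) + (-0.5145)·3 + (-0.5145)·0 = -2.9155.
u_2 = v_2 + 2.9155·e_1 = (0.0000, 1.5000, -1.5000).
r_{22} = ‖u_2‖ = 2.1213.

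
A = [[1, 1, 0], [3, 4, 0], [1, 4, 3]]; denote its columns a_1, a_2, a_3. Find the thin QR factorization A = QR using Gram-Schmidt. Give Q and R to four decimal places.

Q = [[0.3015, -0.2103, 0.9300], [0.9045, -0.2453, -0.3487], [0.3015, 0.9463, 0.1162]], R = [[3.3166, 5.1257, 0.9045], [0.0000, 2.5937, 2.8390], [0.0000, 0.0000, 0.3487]]

a_1 = (1, 3, 1); ‖a_1‖ = 3.3166, so q_1 = (0.3015, 0.9045, 0.3015).
q_1·a_2 = 0.3015·1 + 0.9045·4 + 0.3015·4 = 5.1257.
u_2 = a_2 − 5.1257·q_1 = (-0.5455, -0.6364, 2.4545).
‖u_2‖ = 2.5937, so q_2 = (-0.2103, -0.2453, 0.9463).
q_1·a_3 = 0.3015·0 + 0.9045·0 + 0.3015·3 = 0.9045; q_2·a_3 = (-0.2103)·0 + (-0.2453)·0 + 0.9463·3 = 2.8390.
u_3 = a_3 − 0.9045·q_1 − 2.8390·q_2 = (0.3243, -0.1216, 0.0405).
‖u_3‖ = 0.3487, so q_3 = (0.9300, -0.3487, 0.1162).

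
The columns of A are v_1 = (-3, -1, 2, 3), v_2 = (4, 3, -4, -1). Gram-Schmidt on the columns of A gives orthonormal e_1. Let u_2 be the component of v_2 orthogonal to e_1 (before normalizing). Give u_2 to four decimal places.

v_1 = (-3, -1, 2, 3); ‖v_1‖ = 4.7958, so e_1 = (-0.6255, -0.2085, 0.4170, 0.6255).
e_1·v_2 = (-0.6255)·4 + (-0.2085)·3 + 0.4170·(-4) + 0.6255·(-1) = -5.4214.
u_2 = v_2 + 5.4214·e_1 = (0.6087, 1.8696, -1.7391, 2.3913).

u_2 = (0.6087, 1.8696, -1.7391, 2.3913)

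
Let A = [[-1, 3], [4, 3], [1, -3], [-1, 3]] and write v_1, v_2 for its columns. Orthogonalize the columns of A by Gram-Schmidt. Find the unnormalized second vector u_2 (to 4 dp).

u_2 = (3.1579, 2.3684, -3.1579, 3.1579)

v_1 = (-1, 4, 1, -1); ‖v_1‖ = 4.3589, so e_1 = (-0.2294, 0.9177, 0.2294, -0.2294).
e_1·v_2 = (-0.2294)·3 + 0.9177·3 + 0.2294·(-3) + (-0.2294)·3 = 0.6882.
u_2 = v_2 − 0.6882·e_1 = (3.1579, 2.3684, -3.1579, 3.1579).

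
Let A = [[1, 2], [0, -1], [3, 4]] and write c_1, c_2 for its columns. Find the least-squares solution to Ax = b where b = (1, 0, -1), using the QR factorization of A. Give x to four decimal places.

x = (-1.0000, 0.5714)

c_1 = (1, 0, 3); ‖c_1‖ = 3.1623, so e_1 = (0.3162, 0.0000, 0.9487).
e_1·c_2 = 0.3162·2 + 0.0000·(-1) + 0.9487·4 = 4.4272.
u_2 = c_2 − 4.4272·e_1 = (0.6000, -1.0000, -0.2000).
‖u_2‖ = 1.1832, so e_2 = (0.5071, -0.8452, -0.1690).
Qᵀb = (-0.6325, 0.6761).
Back-substitute: x_2 = 0.6761/1.1832 = 0.5714.
x_1 = (-0.6325 − 4.4272·0.5714)/3.1623 = -1.0000.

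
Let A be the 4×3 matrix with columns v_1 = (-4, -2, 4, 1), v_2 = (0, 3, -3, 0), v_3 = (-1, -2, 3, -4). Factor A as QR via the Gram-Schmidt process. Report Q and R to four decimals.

Q = [[-0.6576, -0.6401, -0.1890], [-0.3288, 0.6667, 0.1071], [0.6576, -0.3467, 0.1071], [0.1644, 0.1600, -0.9702]], R = [[6.0828, -2.9592, 2.6304], [0.0000, 3.0403, -2.3735], [0.0000, 0.0000, 4.1770]]

v_1 = (-4, -2, 4, 1); ‖v_1‖ = 6.0828, so q_1 = (-0.6576, -0.3288, 0.6576, 0.1644).
q_1·v_2 = (-0.6576)·0 + (-0.3288)·3 + 0.6576·(-3) + 0.1644·0 = -2.9592.
u_2 = v_2 + 2.9592·q_1 = (-1.9459, 2.0270, -1.0541, 0.4865).
‖u_2‖ = 3.0403, so q_2 = (-0.6401, 0.6667, -0.3467, 0.1600).
q_1·v_3 = (-0.6576)·(-1) + (-0.3288)·(-2) + 0.6576·3 + 0.1644·(-4) = 2.6304; q_2·v_3 = (-0.6401)·(-1) + 0.6667·(-2) + (-0.3467)·3 + 0.1600·(-4) = -2.3735.
u_3 = v_3 − 2.6304·q_1 + 2.3735·q_2 = (-0.7895, 0.4474, 0.4474, -4.0526).
‖u_3‖ = 4.1770, so q_3 = (-0.1890, 0.1071, 0.1071, -0.9702).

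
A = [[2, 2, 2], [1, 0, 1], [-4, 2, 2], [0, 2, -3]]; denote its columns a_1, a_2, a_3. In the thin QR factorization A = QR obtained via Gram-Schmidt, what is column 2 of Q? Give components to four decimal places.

a_1 = (2, 1, -4, 0); ‖a_1‖ = 4.5826, so q_1 = (0.4364, 0.2182, -0.8729, 0.0000).
q_1·a_2 = 0.4364·2 + 0.2182·0 + (-0.8729)·2 + 0.0000·2 = -0.8729.
u_2 = a_2 + 0.8729·q_1 = (2.3810, 0.1905, 1.2381, 2.0000).
‖u_2‖ = 3.3523, so q_2 = (0.7102, 0.0568, 0.3693, 0.5966).

q_2 = (0.7102, 0.0568, 0.3693, 0.5966)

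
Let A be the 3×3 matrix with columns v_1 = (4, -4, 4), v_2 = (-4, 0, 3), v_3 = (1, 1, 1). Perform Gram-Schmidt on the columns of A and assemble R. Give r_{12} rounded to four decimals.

q_1 = v_1/‖v_1‖ = (4, -4, 4)/6.9282 = (0.5774, -0.5774, 0.5774).
r_{12} = q_1·v_2 = -0.5774.

r_{12} = -0.5774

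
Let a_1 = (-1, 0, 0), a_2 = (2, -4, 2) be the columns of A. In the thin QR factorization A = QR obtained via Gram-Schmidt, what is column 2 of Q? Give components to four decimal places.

q_1 = a_1/‖a_1‖ = (-1, 0, 0)/1.0000 = (-1.0000, 0.0000, 0.0000).
r_{12} = q_1·a_2 = -2.0000.
u_2 = a_2 + 2.0000·q_1 = (0.0000, -4.0000, 2.0000).
‖u_2‖ = 4.4721, so q_2 = (0.0000, -0.8944, 0.4472).

q_2 = (0.0000, -0.8944, 0.4472)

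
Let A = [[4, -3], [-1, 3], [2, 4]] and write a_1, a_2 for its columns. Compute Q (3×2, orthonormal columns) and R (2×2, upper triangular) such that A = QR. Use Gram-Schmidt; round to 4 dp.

q_1 = a_1/‖a_1‖ = (4, -1, 2)/4.5826 = (0.8729, -0.2182, 0.4364).
r_{12} = q_1·a_2 = -1.5275.
u_2 = a_2 + 1.5275·q_1 = (-1.6667, 2.6667, 4.6667).
‖u_2‖ = 5.6273, so q_2 = (-0.2962, 0.4739, 0.8293).

Q = [[0.8729, -0.2962], [-0.2182, 0.4739], [0.4364, 0.8293]], R = [[4.5826, -1.5275], [0.0000, 5.6273]]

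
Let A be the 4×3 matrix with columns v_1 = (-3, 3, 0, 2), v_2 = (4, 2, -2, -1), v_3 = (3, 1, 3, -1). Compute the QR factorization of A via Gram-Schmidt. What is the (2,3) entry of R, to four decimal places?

v_1 = (-3, 3, 0, 2); ‖v_1‖ = 4.6904, so e_1 = (-0.6396, 0.6396, 0.0000, 0.4264).
e_1·v_2 = (-0.6396)·4 + 0.6396·2 + 0.0000·(-2) + 0.4264·(-1) = -1.7056.
u_2 = v_2 + 1.7056·e_1 = (2.9091, 3.0909, -2.0000, -0.2727).
‖u_2‖ = 4.7001, so e_2 = (0.6189, 0.6576, -0.4255, -0.0580).
r_{23} = e_2·v_3 = 1.2959.

r_{23} = 1.2959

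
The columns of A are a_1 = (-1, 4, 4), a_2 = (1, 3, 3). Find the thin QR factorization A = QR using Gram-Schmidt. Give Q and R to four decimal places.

Q = [[-0.1741, 0.9847], [0.6963, 0.1231], [0.6963, 0.1231]], R = [[5.7446, 4.0038], [0.0000, 1.7233]]

a_1 = (-1, 4, 4); ‖a_1‖ = 5.7446, so q_1 = (-0.1741, 0.6963, 0.6963).
q_1·a_2 = (-0.1741)·1 + 0.6963·3 + 0.6963·3 = 4.0038.
u_2 = a_2 − 4.0038·q_1 = (1.6970, 0.2121, 0.2121).
‖u_2‖ = 1.7233, so q_2 = (0.9847, 0.1231, 0.1231).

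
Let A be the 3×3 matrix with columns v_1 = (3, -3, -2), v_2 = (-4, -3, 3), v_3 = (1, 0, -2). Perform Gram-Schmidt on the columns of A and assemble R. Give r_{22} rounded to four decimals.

r_{22} = 5.5062

v_1 = (3, -3, -2); ‖v_1‖ = 4.6904, so e_1 = (0.6396, -0.6396, -0.4264).
e_1·v_2 = 0.6396·(-4) + (-0.6396)·(-3) + (-0.4264)·3 = -1.9188.
u_2 = v_2 + 1.9188·e_1 = (-2.7727, -4.2273, 2.1818).
r_{22} = ‖u_2‖ = 5.5062.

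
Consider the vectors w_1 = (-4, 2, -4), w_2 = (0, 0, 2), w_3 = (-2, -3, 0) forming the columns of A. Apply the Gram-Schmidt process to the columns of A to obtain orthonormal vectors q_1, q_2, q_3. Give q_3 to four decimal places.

q_3 = (-0.4472, -0.8944, 0.0000)

q_1 = w_1/‖w_1‖ = (-4, 2, -4)/6.0000 = (-0.6667, 0.3333, -0.6667).
r_{12} = q_1·w_2 = -1.3333.
u_2 = w_2 + 1.3333·q_1 = (-0.8889, 0.4444, 1.1111).
‖u_2‖ = 1.4907, so q_2 = (-0.5963, 0.2981, 0.7454).
r_{13} = q_1·w_3 = 0.3333; r_{23} = q_2·w_3 = 0.2981.
u_3 = w_3 − 0.3333·q_1 − 0.2981·q_2 = (-1.6000, -3.2000, 0.0000).
‖u_3‖ = 3.5777, so q_3 = (-0.4472, -0.8944, 0.0000).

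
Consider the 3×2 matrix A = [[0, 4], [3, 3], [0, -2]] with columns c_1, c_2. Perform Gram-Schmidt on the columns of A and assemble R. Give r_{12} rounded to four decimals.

c_1 = (0, 3, 0); ‖c_1‖ = 3.0000, so q_1 = (0.0000, 1.0000, 0.0000).
r_{12} = q_1·c_2 = 3.0000.

r_{12} = 3.0000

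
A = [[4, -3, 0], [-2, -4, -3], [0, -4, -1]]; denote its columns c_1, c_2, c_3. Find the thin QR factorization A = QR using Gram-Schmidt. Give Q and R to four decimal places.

c_1 = (4, -2, 0); ‖c_1‖ = 4.4721, so q_1 = (0.8944, -0.4472, 0.0000).
q_1·c_2 = 0.8944·(-3) + (-0.4472)·(-4) + 0.0000·(-4) = -0.8944.
u_2 = c_2 + 0.8944·q_1 = (-2.2000, -4.4000, -4.0000).
‖u_2‖ = 6.3403, so q_2 = (-0.3470, -0.6940, -0.6309).
q_1·c_3 = 0.8944·0 + (-0.4472)·(-3) + 0.0000·(-1) = 1.3416; q_2·c_3 = (-0.3470)·0 + (-0.6940)·(-3) + (-0.6309)·(-1) = 2.7128.
u_3 = c_3 − 1.3416·q_1 − 2.7128·q_2 = (-0.2587, -0.5174, 0.7114).
‖u_3‖ = 0.9169, so q_3 = (-0.2821, -0.5643, 0.7759).

Q = [[0.8944, -0.3470, -0.2821], [-0.4472, -0.6940, -0.5643], [0.0000, -0.6309, 0.7759]], R = [[4.4721, -0.8944, 1.3416], [0.0000, 6.3403, 2.7128], [0.0000, 0.0000, 0.9169]]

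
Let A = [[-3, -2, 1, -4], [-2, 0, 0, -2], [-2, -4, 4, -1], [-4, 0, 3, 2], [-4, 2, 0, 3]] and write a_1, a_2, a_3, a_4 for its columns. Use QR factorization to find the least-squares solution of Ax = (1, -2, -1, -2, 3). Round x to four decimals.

x = (-1.1565, -3.0081, -3.3360, 1.5047)

q_1 = a_1/‖a_1‖ = (-3, -2, -2, -4, -4)/7.0000 = (-0.4286, -0.2857, -0.2857, -0.5714, -0.5714).
r_{12} = q_1·a_2 = 0.8571.
u_2 = a_2 − 0.8571·q_1 = (-1.6327, 0.2449, -3.7551, 0.4898, 2.4898).
‖u_2‖ = 4.8234, so q_2 = (-0.3385, 0.0508, -0.7785, 0.1015, 0.5162).
r_{13} = q_1·a_3 = -3.2857; r_{23} = q_2·a_3 = -3.1479.
u_3 = a_3 + 3.2857·q_1 + 3.1479·q_2 = (-1.4737, -0.7789, 0.6105, 1.4421, -0.2526).
‖u_3‖ = 2.3010, so q_3 = (-0.6404, -0.3385, 0.2653, 0.6267, -0.1098).
r_{14} = q_1·a_4 = -0.2857; r_{24} = q_2·a_4 = 3.7826; r_{34} = q_3·a_4 = 3.8976.
u_4 = a_4 + 0.2857·q_1 − 3.7826·q_2 − 3.8976·q_3 = (-0.3459, -0.9543, 0.8290, -0.9901, 1.3121).
‖u_4‖ = 2.1023, so q_4 = (-0.1645, -0.4539, 0.3944, -0.4710, 0.6242).
Qᵀb = (-0.1429, 1.6840, -1.8115, 3.1633).
Back-substitute: x_4 = 3.1633/2.1023 = 1.5047.
x_3 = (-1.8115 − 3.8976·1.5047)/2.3010 = -3.3360.
x_2 = (1.6840 + 3.1479·(-3.3360) − 3.7826·1.5047)/4.8234 = -3.0081.
x_1 = (-0.1429 − 0.8571·(-3.0081) + 3.2857·(-3.3360) + 0.2857·1.5047)/7.0000 = -1.1565.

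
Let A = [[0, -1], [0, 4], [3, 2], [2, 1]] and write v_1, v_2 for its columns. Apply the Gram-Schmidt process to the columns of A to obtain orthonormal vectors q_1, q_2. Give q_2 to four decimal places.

v_1 = (0, 0, 3, 2); ‖v_1‖ = 3.6056, so q_1 = (0.0000, 0.0000, 0.8321, 0.5547).
q_1·v_2 = 0.0000·(-1) + 0.0000·4 + 0.8321·2 + 0.5547·1 = 2.2188.
u_2 = v_2 − 2.2188·q_1 = (-1.0000, 4.0000, 0.1538, -0.2308).
‖u_2‖ = 4.1324, so q_2 = (-0.2420, 0.9680, 0.0372, -0.0558).

q_2 = (-0.2420, 0.9680, 0.0372, -0.0558)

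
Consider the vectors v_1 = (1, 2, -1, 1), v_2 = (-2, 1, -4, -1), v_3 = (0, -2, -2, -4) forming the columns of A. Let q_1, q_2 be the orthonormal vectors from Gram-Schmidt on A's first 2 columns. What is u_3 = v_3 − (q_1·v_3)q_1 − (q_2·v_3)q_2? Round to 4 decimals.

u_3 = (2.3310, -0.3724, -0.6897, -2.2759)

v_1 = (1, 2, -1, 1); ‖v_1‖ = 2.6458, so q_1 = (0.3780, 0.7559, -0.3780, 0.3780).
q_1·v_2 = 0.3780·(-2) + 0.7559·1 + (-0.3780)·(-4) + 0.3780·(-1) = 1.1339.
u_2 = v_2 − 1.1339·q_1 = (-2.4286, 0.1429, -3.5714, -1.4286).
‖u_2‖ = 4.5513, so q_2 = (-0.5336, 0.0314, -0.7847, -0.3139).
q_1·v_3 = 0.3780·0 + 0.7559·(-2) + (-0.3780)·(-2) + 0.3780·(-4) = -2.2678; q_2·v_3 = (-0.5336)·0 + 0.0314·(-2) + (-0.7847)·(-2) + (-0.3139)·(-4) = 2.7622.
u_3 = v_3 + 2.2678·q_1 − 2.7622·q_2 = (2.3310, -0.3724, -0.6897, -2.2759).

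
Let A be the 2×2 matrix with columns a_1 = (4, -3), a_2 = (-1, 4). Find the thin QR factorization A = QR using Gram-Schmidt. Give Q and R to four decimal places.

Q = [[0.8000, 0.6000], [-0.6000, 0.8000]], R = [[5.0000, -3.2000], [0.0000, 2.6000]]

a_1 = (4, -3); ‖a_1‖ = 5.0000, so q_1 = (0.8000, -0.6000).
q_1·a_2 = 0.8000·(-1) + (-0.6000)·4 = -3.2000.
u_2 = a_2 + 3.2000·q_1 = (1.5600, 2.0800).
‖u_2‖ = 2.6000, so q_2 = (0.6000, 0.8000).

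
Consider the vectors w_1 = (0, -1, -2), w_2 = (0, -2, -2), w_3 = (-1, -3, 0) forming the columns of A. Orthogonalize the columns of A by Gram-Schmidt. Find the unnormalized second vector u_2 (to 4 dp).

u_2 = (0.0000, -0.8000, 0.4000)

w_1 = (0, -1, -2); ‖w_1‖ = 2.2361, so e_1 = (0.0000, -0.4472, -0.8944).
e_1·w_2 = 0.0000·0 + (-0.4472)·(-2) + (-0.8944)·(-2) = 2.6833.
u_2 = w_2 − 2.6833·e_1 = (0.0000, -0.8000, 0.4000).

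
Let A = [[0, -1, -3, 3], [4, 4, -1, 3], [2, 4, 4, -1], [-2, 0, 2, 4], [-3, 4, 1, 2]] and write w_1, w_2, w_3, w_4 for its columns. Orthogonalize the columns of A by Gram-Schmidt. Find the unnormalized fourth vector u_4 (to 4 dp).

u_4 = (1.8105, 1.6029, -0.2097, 4.4069, -0.9405)

q_1 = w_1/‖w_1‖ = (0, 4, 2, -2, -3)/5.7446 = (0.0000, 0.6963, 0.3482, -0.3482, -0.5222).
r_{12} = q_1·w_2 = 2.0889.
u_2 = w_2 − 2.0889·q_1 = (-1.0000, 2.5455, 3.2727, 0.7273, 5.0909).
‖u_2‖ = 6.6810, so q_2 = (-0.1497, 0.3810, 0.4899, 0.1089, 0.7620).
r_{13} = q_1·w_3 = -0.5222; r_{23} = q_2·w_3 = 3.0072.
u_3 = w_3 + 0.5222·q_1 − 3.0072·q_2 = (-2.5499, -1.7821, 2.7088, 1.4908, -1.5642).
‖u_3‖ = 4.6566, so q_3 = (-0.5476, -0.3827, 0.5817, 0.3202, -0.3359).
r_{14} = q_1·w_4 = -0.6963; r_{24} = q_2·w_4 = 2.1635; r_{34} = q_3·w_4 = -2.7637.
u_4 = w_4 + 0.6963·q_1 − 2.1635·q_2 + 2.7637·q_3 = (1.8105, 1.6029, -0.2097, 4.4069, -0.9405).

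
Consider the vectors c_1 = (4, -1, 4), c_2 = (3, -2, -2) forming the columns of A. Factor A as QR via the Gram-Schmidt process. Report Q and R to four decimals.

Q = [[0.6963, 0.5698], [-0.1741, -0.4558], [0.6963, -0.6838]], R = [[5.7446, 1.0445], [0.0000, 3.9886]]

c_1 = (4, -1, 4); ‖c_1‖ = 5.7446, so q_1 = (0.6963, -0.1741, 0.6963).
q_1·c_2 = 0.6963·3 + (-0.1741)·(-2) + 0.6963·(-2) = 1.0445.
u_2 = c_2 − 1.0445·q_1 = (2.2727, -1.8182, -2.7273).
‖u_2‖ = 3.9886, so q_2 = (0.5698, -0.4558, -0.6838).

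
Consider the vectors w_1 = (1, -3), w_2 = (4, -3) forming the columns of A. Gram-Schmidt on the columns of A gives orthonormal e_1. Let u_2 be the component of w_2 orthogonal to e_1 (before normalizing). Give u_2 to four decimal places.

w_1 = (1, -3); ‖w_1‖ = 3.1623, so e_1 = (0.3162, -0.9487).
e_1·w_2 = 0.3162·4 + (-0.9487)·(-3) = 4.1110.
u_2 = w_2 − 4.1110·e_1 = (2.7000, 0.9000).

u_2 = (2.7000, 0.9000)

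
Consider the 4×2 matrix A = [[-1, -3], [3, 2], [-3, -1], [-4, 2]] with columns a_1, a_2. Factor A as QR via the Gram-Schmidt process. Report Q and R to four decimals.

Q = [[-0.1690, -0.6890], [0.5071, 0.3956], [-0.5071, -0.1569], [-0.6761, 0.5867]], R = [[5.9161, 0.6761], [0.0000, 4.1884]]

a_1 = (-1, 3, -3, -4); ‖a_1‖ = 5.9161, so q_1 = (-0.1690, 0.5071, -0.5071, -0.6761).
q_1·a_2 = (-0.1690)·(-3) + 0.5071·2 + (-0.5071)·(-1) + (-0.6761)·2 = 0.6761.
u_2 = a_2 − 0.6761·q_1 = (-2.8857, 1.6571, -0.6571, 2.4571).
‖u_2‖ = 4.1884, so q_2 = (-0.6890, 0.3956, -0.1569, 0.5867).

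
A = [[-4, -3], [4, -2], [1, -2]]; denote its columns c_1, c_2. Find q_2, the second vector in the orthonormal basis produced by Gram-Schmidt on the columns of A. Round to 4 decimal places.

q_2 = (-0.6712, -0.5458, -0.5016)

q_1 = c_1/‖c_1‖ = (-4, 4, 1)/5.7446 = (-0.6963, 0.6963, 0.1741).
r_{12} = q_1·c_2 = 0.3482.
u_2 = c_2 − 0.3482·q_1 = (-2.7576, -2.2424, -2.0606).
‖u_2‖ = 4.1084, so q_2 = (-0.6712, -0.5458, -0.5016).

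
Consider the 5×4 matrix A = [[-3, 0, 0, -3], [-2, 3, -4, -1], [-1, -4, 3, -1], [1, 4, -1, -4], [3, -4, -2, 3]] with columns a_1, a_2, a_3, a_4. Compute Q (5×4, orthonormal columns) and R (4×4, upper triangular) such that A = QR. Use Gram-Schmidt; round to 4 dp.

Q = [[-0.6124, -0.1720, -0.1598, -0.4298], [-0.4082, 0.2981, -0.7124, 0.0252], [-0.2041, -0.6076, 0.2527, -0.4165], [0.2041, 0.6076, 0.1774, -0.7404], [0.6124, -0.3783, -0.6096, -0.3050]], R = [[4.8990, -2.0412, -0.4082, 3.4701], [0.0000, 7.2687, -2.8662, -2.7401], [0.0000, 0.0000, 4.6495, -1.5995], [0.0000, 0.0000, 0.0000, 3.7272]]

a_1 = (-3, -2, -1, 1, 3); ‖a_1‖ = 4.8990, so q_1 = (-0.6124, -0.4082, -0.2041, 0.2041, 0.6124).
q_1·a_2 = (-0.6124)·0 + (-0.4082)·3 + (-0.2041)·(-4) + 0.2041·4 + 0.6124·(-4) = -2.0412.
u_2 = a_2 + 2.0412·q_1 = (-1.2500, 2.1667, -4.4167, 4.4167, -2.7500).
‖u_2‖ = 7.2687, so q_2 = (-0.1720, 0.2981, -0.6076, 0.6076, -0.3783).
q_1·a_3 = (-0.6124)·0 + (-0.4082)·(-4) + (-0.2041)·3 + 0.2041·(-1) + 0.6124·(-2) = -0.4082; q_2·a_3 = (-0.1720)·0 + 0.2981·(-4) + (-0.6076)·3 + 0.6076·(-1) + (-0.3783)·(-2) = -2.8662.
u_3 = a_3 + 0.4082·q_1 + 2.8662·q_2 = (-0.7429, -3.3123, 1.1751, 0.8249, -2.8344).
‖u_3‖ = 4.6495, so q_3 = (-0.1598, -0.7124, 0.2527, 0.1774, -0.6096).
q_1·a_4 = (-0.6124)·(-3) + (-0.4082)·(-1) + (-0.2041)·(-1) + 0.2041·(-4) + 0.6124·3 = 3.4701; q_2·a_4 = (-0.1720)·(-3) + 0.2981·(-1) + (-0.6076)·(-1) + 0.6076·(-4) + (-0.3783)·3 = -2.7401; q_3·a_4 = (-0.1598)·(-3) + (-0.7124)·(-1) + 0.2527·(-1) + 0.1774·(-4) + (-0.6096)·3 = -1.5995.
u_4 = a_4 − 3.4701·q_1 + 2.7401·q_2 + 1.5995·q_3 = (-1.6018, 0.0940, -1.5524, -2.7596, -1.1367).
‖u_4‖ = 3.7272, so q_4 = (-0.4298, 0.0252, -0.4165, -0.7404, -0.3050).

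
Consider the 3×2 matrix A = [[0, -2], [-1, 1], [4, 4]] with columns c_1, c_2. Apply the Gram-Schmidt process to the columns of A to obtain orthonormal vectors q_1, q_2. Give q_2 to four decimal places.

c_1 = (0, -1, 4); ‖c_1‖ = 4.1231, so q_1 = (0.0000, -0.2425, 0.9701).
q_1·c_2 = 0.0000·(-2) + (-0.2425)·1 + 0.9701·4 = 3.6380.
u_2 = c_2 − 3.6380·q_1 = (-2.0000, 1.8824, 0.4706).
‖u_2‖ = 2.7865, so q_2 = (-0.7177, 0.6755, 0.1689).

q_2 = (-0.7177, 0.6755, 0.1689)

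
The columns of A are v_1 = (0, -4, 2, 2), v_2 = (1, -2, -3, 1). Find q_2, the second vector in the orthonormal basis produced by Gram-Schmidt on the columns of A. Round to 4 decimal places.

q_2 = (0.2641, -0.3522, -0.8805, 0.1761)

q_1 = v_1/‖v_1‖ = (0, -4, 2, 2)/4.8990 = (0.0000, -0.8165, 0.4082, 0.4082).
r_{12} = q_1·v_2 = 0.8165.
u_2 = v_2 − 0.8165·q_1 = (1.0000, -1.3333, -3.3333, 0.6667).
‖u_2‖ = 3.7859, so q_2 = (0.2641, -0.3522, -0.8805, 0.1761).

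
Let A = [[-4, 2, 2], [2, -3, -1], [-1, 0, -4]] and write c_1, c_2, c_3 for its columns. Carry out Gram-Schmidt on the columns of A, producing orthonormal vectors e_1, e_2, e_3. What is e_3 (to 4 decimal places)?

c_1 = (-4, 2, -1); ‖c_1‖ = 4.5826, so e_1 = (-0.8729, 0.4364, -0.2182).
e_1·c_2 = (-0.8729)·2 + 0.4364·(-3) + (-0.2182)·0 = -3.0551.
u_2 = c_2 + 3.0551·e_1 = (-0.6667, -1.6667, -0.6667).
‖u_2‖ = 1.9149, so e_2 = (-0.3482, -0.8704, -0.3482).
e_1·c_3 = (-0.8729)·2 + 0.4364·(-1) + (-0.2182)·(-4) = -1.3093; e_2·c_3 = (-0.3482)·2 + (-0.8704)·(-1) + (-0.3482)·(-4) = 1.5667.
u_3 = c_3 + 1.3093·e_1 − 1.5667·e_2 = (1.4026, 0.9351, -3.7403).
‖u_3‖ = 4.1026, so e_3 = (0.3419, 0.2279, -0.9117).

e_3 = (0.3419, 0.2279, -0.9117)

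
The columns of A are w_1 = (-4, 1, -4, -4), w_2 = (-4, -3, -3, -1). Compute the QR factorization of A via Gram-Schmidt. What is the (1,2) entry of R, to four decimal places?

e_1 = w_1/‖w_1‖ = (-4, 1, -4, -4)/7.0000 = (-0.5714, 0.1429, -0.5714, -0.5714).
r_{12} = e_1·w_2 = 4.1429.

r_{12} = 4.1429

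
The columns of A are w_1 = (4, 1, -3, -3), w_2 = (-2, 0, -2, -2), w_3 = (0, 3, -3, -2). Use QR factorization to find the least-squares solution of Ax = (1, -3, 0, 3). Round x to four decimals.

x = (0.2014, -0.0456, -0.8259)

w_1 = (4, 1, -3, -3); ‖w_1‖ = 5.9161, so e_1 = (0.6761, 0.1690, -0.5071, -0.5071).
e_1·w_2 = 0.6761·(-2) + 0.1690·0 + (-0.5071)·(-2) + (-0.5071)·(-2) = 0.6761.
u_2 = w_2 − 0.6761·e_1 = (-2.4571, -0.1143, -1.6571, -1.6571).
‖u_2‖ = 3.3975, so e_2 = (-0.7232, -0.0336, -0.4878, -0.4878).
e_1·w_3 = 0.6761·0 + 0.1690·3 + (-0.5071)·(-3) + (-0.5071)·(-2) = 3.0426; e_2·w_3 = (-0.7232)·0 + (-0.0336)·3 + (-0.4878)·(-3) + (-0.4878)·(-2) = 2.3379.
u_3 = w_3 − 3.0426·e_1 − 2.3379·e_2 = (-0.3663, 2.5644, -0.3168, 0.6832).
‖u_3‖ = 2.6976, so e_3 = (-0.1358, 0.9506, -0.1174, 0.2532).
Qᵀb = (-1.3522, -2.0856, -2.2278).
Back-substitute: x_3 = -2.2278/2.6976 = -0.8259.
x_2 = (-2.0856 − 2.3379·(-0.8259))/3.3975 = -0.0456.
x_1 = (-1.3522 − 0.6761·(-0.0456) − 3.0426·(-0.8259))/5.9161 = 0.2014.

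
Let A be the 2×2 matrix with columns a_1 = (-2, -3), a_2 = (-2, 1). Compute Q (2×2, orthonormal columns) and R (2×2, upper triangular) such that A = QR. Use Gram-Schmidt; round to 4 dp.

q_1 = a_1/‖a_1‖ = (-2, -3)/3.6056 = (-0.5547, -0.8321).
r_{12} = q_1·a_2 = 0.2774.
u_2 = a_2 − 0.2774·q_1 = (-1.8462, 1.2308).
‖u_2‖ = 2.2188, so q_2 = (-0.8321, 0.5547).

Q = [[-0.5547, -0.8321], [-0.8321, 0.5547]], R = [[3.6056, 0.2774], [0.0000, 2.2188]]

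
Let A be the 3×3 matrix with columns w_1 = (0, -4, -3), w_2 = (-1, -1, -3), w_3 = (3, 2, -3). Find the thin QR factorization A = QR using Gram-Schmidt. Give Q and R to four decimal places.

w_1 = (0, -4, -3); ‖w_1‖ = 5.0000, so q_1 = (0.0000, -0.8000, -0.6000).
q_1·w_2 = 0.0000·(-1) + (-0.8000)·(-1) + (-0.6000)·(-3) = 2.6000.
u_2 = w_2 − 2.6000·q_1 = (-1.0000, 1.0800, -1.4400).
‖u_2‖ = 2.0591, so q_2 = (-0.4856, 0.5245, -0.6993).
q_1·w_3 = 0.0000·3 + (-0.8000)·2 + (-0.6000)·(-3) = 0.2000; q_2·w_3 = (-0.4856)·3 + 0.5245·2 + (-0.6993)·(-3) = 1.6900.
u_3 = w_3 − 0.2000·q_1 − 1.6900·q_2 = (3.8208, 1.2736, -1.6981).
‖u_3‖ = 4.3708, so q_3 = (0.8742, 0.2914, -0.3885).

Q = [[0.0000, -0.4856, 0.8742], [-0.8000, 0.5245, 0.2914], [-0.6000, -0.6993, -0.3885]], R = [[5.0000, 2.6000, 0.2000], [0.0000, 2.0591, 1.6900], [0.0000, 0.0000, 4.3708]]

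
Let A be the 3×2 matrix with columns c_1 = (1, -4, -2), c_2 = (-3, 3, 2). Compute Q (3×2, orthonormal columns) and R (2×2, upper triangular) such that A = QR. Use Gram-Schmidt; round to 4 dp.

c_1 = (1, -4, -2); ‖c_1‖ = 4.5826, so e_1 = (0.2182, -0.8729, -0.4364).
e_1·c_2 = 0.2182·(-3) + (-0.8729)·3 + (-0.4364)·2 = -4.1461.
u_2 = c_2 + 4.1461·e_1 = (-2.0952, -0.6190, 0.1905).
‖u_2‖ = 2.1931, so e_2 = (-0.9554, -0.2823, 0.0869).

Q = [[0.2182, -0.9554], [-0.8729, -0.2823], [-0.4364, 0.0869]], R = [[4.5826, -4.1461], [0.0000, 2.1931]]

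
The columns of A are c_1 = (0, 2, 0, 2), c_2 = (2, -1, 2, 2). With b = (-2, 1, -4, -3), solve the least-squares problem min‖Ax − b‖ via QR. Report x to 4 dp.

q_1 = c_1/‖c_1‖ = (0, 2, 0, 2)/2.8284 = (0.0000, 0.7071, 0.0000, 0.7071).
r_{12} = q_1·c_2 = 0.7071.
u_2 = c_2 − 0.7071·q_1 = (2.0000, -1.5000, 2.0000, 1.5000).
‖u_2‖ = 3.5355, so q_2 = (0.5657, -0.4243, 0.5657, 0.4243).
Qᵀb = (-1.4142, -5.0912).
Back-substitute: x_2 = -5.0912/3.5355 = -1.4400.
x_1 = (-1.4142 − 0.7071·(-1.4400))/2.8284 = -0.1400.

x = (-0.1400, -1.4400)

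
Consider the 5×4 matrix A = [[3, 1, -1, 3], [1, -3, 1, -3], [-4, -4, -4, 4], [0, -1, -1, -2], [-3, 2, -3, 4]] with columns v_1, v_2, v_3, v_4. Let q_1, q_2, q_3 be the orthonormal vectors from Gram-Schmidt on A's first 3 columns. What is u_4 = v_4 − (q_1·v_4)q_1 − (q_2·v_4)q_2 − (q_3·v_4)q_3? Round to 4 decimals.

u_4 = (0.7298, -0.3962, 0.9049, -2.9191, -0.6089)

v_1 = (3, 1, -4, 0, -3); ‖v_1‖ = 5.9161, so q_1 = (0.5071, 0.1690, -0.6761, 0.0000, -0.5071).
q_1·v_2 = 0.5071·1 + 0.1690·(-3) + (-0.6761)·(-4) + 0.0000·(-1) + (-0.5071)·2 = 1.6903.
u_2 = v_2 − 1.6903·q_1 = (0.1429, -3.2857, -2.8571, -1.0000, 2.8571).
‖u_2‖ = 5.3050, so q_2 = (0.0269, -0.6194, -0.5386, -0.1885, 0.5386).
q_1·v_3 = 0.5071·(-1) + 0.1690·1 + (-0.6761)·(-4) + 0.0000·(-1) + (-0.5071)·(-3) = 3.8877; q_2·v_3 = 0.0269·(-1) + (-0.6194)·1 + (-0.5386)·(-4) + (-0.1885)·(-1) + 0.5386·(-3) = 0.0808.
u_3 = v_3 − 3.8877·q_1 − 0.0808·q_2 = (-2.9736, 0.3929, -1.3279, -0.9848, -1.0721).
‖u_3‖ = 3.5888, so q_3 = (-0.8286, 0.1095, -0.3700, -0.2744, -0.2987).
q_1·v_4 = 0.5071·3 + 0.1690·(-3) + (-0.6761)·4 + 0.0000·(-2) + (-0.5071)·4 = -3.7187; q_2·v_4 = 0.0269·3 + (-0.6194)·(-3) + (-0.5386)·4 + (-0.1885)·(-2) + 0.5386·4 = 2.3159; q_3·v_4 = (-0.8286)·3 + 0.1095·(-3) + (-0.3700)·4 + (-0.2744)·(-2) + (-0.2987)·4 = -4.9404.
u_4 = v_4 + 3.7187·q_1 − 2.3159·q_2 + 4.9404·q_3 = (0.7298, -0.3962, 0.9049, -2.9191, -0.6089).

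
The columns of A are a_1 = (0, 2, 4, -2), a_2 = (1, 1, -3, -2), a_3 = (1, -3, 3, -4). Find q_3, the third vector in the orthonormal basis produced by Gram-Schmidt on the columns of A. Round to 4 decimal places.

q_3 = (0.1860, -0.8154, 0.1430, -0.5293)

q_1 = a_1/‖a_1‖ = (0, 2, 4, -2)/4.8990 = (0.0000, 0.4082, 0.8165, -0.4082).
r_{12} = q_1·a_2 = -1.2247.
u_2 = a_2 + 1.2247·q_1 = (1.0000, 1.5000, -2.0000, -2.5000).
‖u_2‖ = 3.6742, so q_2 = (0.2722, 0.4082, -0.5443, -0.6804).
r_{13} = q_1·a_3 = 2.8577; r_{23} = q_2·a_3 = 0.1361.
u_3 = a_3 − 2.8577·q_1 − 0.1361·q_2 = (0.9630, -4.2222, 0.7407, -2.7407).
‖u_3‖ = 5.1783, so q_3 = (0.1860, -0.8154, 0.1430, -0.5293).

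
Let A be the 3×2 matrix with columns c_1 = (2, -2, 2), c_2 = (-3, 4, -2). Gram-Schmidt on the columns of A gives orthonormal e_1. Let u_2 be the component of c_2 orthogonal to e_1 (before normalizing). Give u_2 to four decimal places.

e_1 = c_1/‖c_1‖ = (2, -2, 2)/3.4641 = (0.5774, -0.5774, 0.5774).
r_{12} = e_1·c_2 = -5.1962.
u_2 = c_2 + 5.1962·e_1 = (0.0000, 1.0000, 1.0000).

u_2 = (0.0000, 1.0000, 1.0000)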